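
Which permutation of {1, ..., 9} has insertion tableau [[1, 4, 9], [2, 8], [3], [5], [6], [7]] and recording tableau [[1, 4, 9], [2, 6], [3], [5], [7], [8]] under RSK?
Reverse the RSK construction: for i from n down to 1, find the cell of Q containing i, remove the entry at that cell from P, and reverse-bump it up through P; the value ejected from row 1 is w(i).

Step i=9: Q has 9 at row 1, column 3; remove that cell from P, ejecting 9. So w(9) = 9. P is now [[1, 4], [2, 8], [3], [5], [6], [7]].
Step i=8: Q has 8 at row 6, column 1; remove 7 from row 6 of P and reverse-bump: 7 enters row 5 and ejects 6; 6 enters row 4 and ejects 5; 5 enters row 3 and ejects 3; 3 enters row 2 and ejects 2; 2 enters row 1 and ejects 1. So w(8) = 1. P is now [[2, 4], [3, 8], [5], [6], [7]].
Step i=7: Q has 7 at row 5, column 1; remove 7 from row 5 of P and reverse-bump: 7 enters row 4 and ejects 6; 6 enters row 3 and ejects 5; 5 enters row 2 and ejects 3; 3 enters row 1 and ejects 2. So w(7) = 2. P is now [[3, 4], [5, 8], [6], [7]].
Step i=6: Q has 6 at row 2, column 2; remove 8 from row 2 of P and reverse-bump: 8 enters row 1 and ejects 4. So w(6) = 4. P is now [[3, 8], [5], [6], [7]].
Step i=5: Q has 5 at row 4, column 1; remove 7 from row 4 of P and reverse-bump: 7 enters row 3 and ejects 6; 6 enters row 2 and ejects 5; 5 enters row 1 and ejects 3. So w(5) = 3. P is now [[5, 8], [6], [7]].
Step i=4: Q has 4 at row 1, column 2; remove that cell from P, ejecting 8. So w(4) = 8. P is now [[5], [6], [7]].
Step i=3: Q has 3 at row 3, column 1; remove 7 from row 3 of P and reverse-bump: 7 enters row 2 and ejects 6; 6 enters row 1 and ejects 5. So w(3) = 5. P is now [[6], [7]].
Step i=2: Q has 2 at row 2, column 1; remove 7 from row 2 of P and reverse-bump: 7 enters row 1 and ejects 6. So w(2) = 6. P is now [[7]].
Step i=1: Q has 1 at row 1, column 1; remove that cell from P, ejecting 7. So w(1) = 7. P is now [].

So w = 7 6 5 8 3 4 2 1 9.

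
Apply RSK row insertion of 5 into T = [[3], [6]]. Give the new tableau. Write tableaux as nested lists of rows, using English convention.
[[3, 5], [6]]

5 is larger than every entry of row 1, so it is appended to row 1. The new tableau is [[3, 5], [6]].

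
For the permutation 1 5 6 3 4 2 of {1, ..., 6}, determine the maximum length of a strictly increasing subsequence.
3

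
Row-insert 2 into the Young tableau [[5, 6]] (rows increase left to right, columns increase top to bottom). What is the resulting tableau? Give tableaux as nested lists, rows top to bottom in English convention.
In row 1, 2 replaces 5 (the leftmost entry greater than 2); 5 is bumped to row 2. 5 starts a new row 2. The new tableau is [[2, 6], [5]].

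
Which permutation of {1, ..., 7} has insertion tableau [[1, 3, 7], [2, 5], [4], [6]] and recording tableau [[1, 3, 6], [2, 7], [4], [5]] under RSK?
6 4 5 2 1 7 3

Reverse the RSK construction: for i from n down to 1, find the cell of Q containing i, remove the entry at that cell from P, and reverse-bump it up through P; the value ejected from row 1 is w(i).

Step i=7: Q has 7 at row 2, column 2; remove 5 from row 2 of P and reverse-bump: 5 enters row 1 and ejects 3. So w(7) = 3. P is now [[1, 5, 7], [2], [4], [6]].
Step i=6: Q has 6 at row 1, column 3; remove that cell from P, ejecting 7. So w(6) = 7. P is now [[1, 5], [2], [4], [6]].
Step i=5: Q has 5 at row 4, column 1; remove 6 from row 4 of P and reverse-bump: 6 enters row 3 and ejects 4; 4 enters row 2 and ejects 2; 2 enters row 1 and ejects 1. So w(5) = 1. P is now [[2, 5], [4], [6]].
Step i=4: Q has 4 at row 3, column 1; remove 6 from row 3 of P and reverse-bump: 6 enters row 2 and ejects 4; 4 enters row 1 and ejects 2. So w(4) = 2. P is now [[4, 5], [6]].
Step i=3: Q has 3 at row 1, column 2; remove that cell from P, ejecting 5. So w(3) = 5. P is now [[4], [6]].
Step i=2: Q has 2 at row 2, column 1; remove 6 from row 2 of P and reverse-bump: 6 enters row 1 and ejects 4. So w(2) = 4. P is now [[6]].
Step i=1: Q has 1 at row 1, column 1; remove that cell from P, ejecting 6. So w(1) = 6. P is now [].

So w = 6 4 5 2 1 7 3.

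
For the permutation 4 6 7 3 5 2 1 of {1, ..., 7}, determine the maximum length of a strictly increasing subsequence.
3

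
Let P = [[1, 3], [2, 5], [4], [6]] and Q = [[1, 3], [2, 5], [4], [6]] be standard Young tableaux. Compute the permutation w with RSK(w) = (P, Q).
6 4 5 2 3 1

Reverse the RSK construction: for i from n down to 1, find the cell of Q containing i, remove the entry at that cell from P, and reverse-bump it up through P; the value ejected from row 1 is w(i).

Step i=6: Q has 6 at row 4, column 1; remove 6 from row 4 of P and reverse-bump: 6 enters row 3 and ejects 4; 4 enters row 2 and ejects 2; 2 enters row 1 and ejects 1. So w(6) = 1. P is now [[2, 3], [4, 5], [6]].
Step i=5: Q has 5 at row 2, column 2; remove 5 from row 2 of P and reverse-bump: 5 enters row 1 and ejects 3. So w(5) = 3. P is now [[2, 5], [4], [6]].
Step i=4: Q has 4 at row 3, column 1; remove 6 from row 3 of P and reverse-bump: 6 enters row 2 and ejects 4; 4 enters row 1 and ejects 2. So w(4) = 2. P is now [[4, 5], [6]].
Step i=3: Q has 3 at row 1, column 2; remove that cell from P, ejecting 5. So w(3) = 5. P is now [[4], [6]].
Step i=2: Q has 2 at row 2, column 1; remove 6 from row 2 of P and reverse-bump: 6 enters row 1 and ejects 4. So w(2) = 4. P is now [[6]].
Step i=1: Q has 1 at row 1, column 1; remove that cell from P, ejecting 6. So w(1) = 6. P is now [].

So w = 6 4 5 2 3 1.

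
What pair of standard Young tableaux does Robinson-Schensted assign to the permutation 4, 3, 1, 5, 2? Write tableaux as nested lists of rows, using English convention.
P = [[1, 2], [3, 5], [4]], Q = [[1, 4], [2, 5], [3]]

Insert each entry of the permutation into P by Schensted row insertion, recording in Q the position of each new cell.

Insert 4: appended to row 1. P = [[4]], Q = [[1]].
Insert 3: 3 bumps 4 from row 1; 4 starts row 2. P = [[3], [4]], Q = [[1], [2]].
Insert 1: 1 bumps 3 from row 1; 3 bumps 4 from row 2; 4 starts row 3. P = [[1], [3], [4]], Q = [[1], [2], [3]].
Insert 5: appended to row 1. P = [[1, 5], [3], [4]], Q = [[1, 4], [2], [3]].
Insert 2: 2 bumps 5 from row 1; 5 appends to row 2. P = [[1, 2], [3, 5], [4]], Q = [[1, 4], [2, 5], [3]].

So P = [[1, 2], [3, 5], [4]], Q = [[1, 4], [2, 5], [3]].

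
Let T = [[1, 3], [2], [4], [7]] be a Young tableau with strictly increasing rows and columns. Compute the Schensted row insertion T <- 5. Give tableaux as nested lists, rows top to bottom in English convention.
[[1, 3, 5], [2], [4], [7]]

5 is larger than every entry of row 1, so it is appended to row 1. The new tableau is [[1, 3, 5], [2], [4], [7]].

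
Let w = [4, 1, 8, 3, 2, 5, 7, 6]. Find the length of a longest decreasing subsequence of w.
3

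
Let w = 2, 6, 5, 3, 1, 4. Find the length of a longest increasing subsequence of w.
3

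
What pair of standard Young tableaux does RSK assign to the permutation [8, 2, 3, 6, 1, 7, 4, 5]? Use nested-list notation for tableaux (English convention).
P = [[1, 3, 4, 5], [2, 6, 7], [8]], Q = [[1, 3, 4, 6], [2, 7, 8], [5]]

Insert each entry of the permutation into P by Schensted row insertion, recording in Q the position of each new cell.

After inserting 8: P = [[8]].
After inserting 2: P = [[2], [8]].
After inserting 3: P = [[2, 3], [8]].
After inserting 6: P = [[2, 3, 6], [8]].
After inserting 1: P = [[1, 3, 6], [2], [8]].
After inserting 7: P = [[1, 3, 6, 7], [2], [8]].
After inserting 4: P = [[1, 3, 4, 7], [2, 6], [8]].
After inserting 5: P = [[1, 3, 4, 5], [2, 6, 7], [8]].

So P = [[1, 3, 4, 5], [2, 6, 7], [8]], Q = [[1, 3, 4, 6], [2, 7, 8], [5]].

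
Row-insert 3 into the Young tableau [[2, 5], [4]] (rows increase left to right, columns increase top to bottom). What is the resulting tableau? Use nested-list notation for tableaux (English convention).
[[2, 3], [4, 5]]

In row 1, 3 replaces 5 (the leftmost entry greater than 3); 5 is bumped to row 2. 5 is appended to row 2. The new tableau is [[2, 3], [4, 5]].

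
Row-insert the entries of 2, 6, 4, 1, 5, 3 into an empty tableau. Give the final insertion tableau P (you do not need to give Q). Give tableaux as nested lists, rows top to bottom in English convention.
P = [[1, 3, 5], [2, 4], [6]]

Insert 2: appended to row 1. P = [[2]].
Insert 6: appended to row 1. P = [[2, 6]].
Insert 4: 4 bumps 6 from row 1; 6 starts row 2. P = [[2, 4], [6]].
Insert 1: 1 bumps 2 from row 1; 2 bumps 6 from row 2; 6 starts row 3. P = [[1, 4], [2], [6]].
Insert 5: appended to row 1. P = [[1, 4, 5], [2], [6]].
Insert 3: 3 bumps 4 from row 1; 4 appends to row 2. P = [[1, 3, 5], [2, 4], [6]].

So P = [[1, 3, 5], [2, 4], [6]].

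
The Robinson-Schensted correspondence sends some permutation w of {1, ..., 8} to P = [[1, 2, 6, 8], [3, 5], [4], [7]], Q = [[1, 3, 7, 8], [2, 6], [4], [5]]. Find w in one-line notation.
7 4 5 3 1 2 6 8

Reverse the RSK construction: for i from n down to 1, find the cell of Q containing i, remove the entry at that cell from P, and reverse-bump it up through P; the value ejected from row 1 is w(i).

Step i=8: Q has 8 at row 1, column 4; remove that cell from P, ejecting 8. So w(8) = 8. P is now [[1, 2, 6], [3, 5], [4], [7]].
Step i=7: Q has 7 at row 1, column 3; remove that cell from P, ejecting 6. So w(7) = 6. P is now [[1, 2], [3, 5], [4], [7]].
Step i=6: Q has 6 at row 2, column 2; remove 5 from row 2 of P and reverse-bump: 5 enters row 1 and ejects 2. So w(6) = 2. P is now [[1, 5], [3], [4], [7]].
Step i=5: Q has 5 at row 4, column 1; remove 7 from row 4 of P and reverse-bump: 7 enters row 3 and ejects 4; 4 enters row 2 and ejects 3; 3 enters row 1 and ejects 1. So w(5) = 1. P is now [[3, 5], [4], [7]].
Step i=4: Q has 4 at row 3, column 1; remove 7 from row 3 of P and reverse-bump: 7 enters row 2 and ejects 4; 4 enters row 1 and ejects 3. So w(4) = 3. P is now [[4, 5], [7]].
Step i=3: Q has 3 at row 1, column 2; remove that cell from P, ejecting 5. So w(3) = 5. P is now [[4], [7]].
Step i=2: Q has 2 at row 2, column 1; remove 7 from row 2 of P and reverse-bump: 7 enters row 1 and ejects 4. So w(2) = 4. P is now [[7]].
Step i=1: Q has 1 at row 1, column 1; remove that cell from P, ejecting 7. So w(1) = 7. P is now [].

So w = 7 4 5 3 1 2 6 8.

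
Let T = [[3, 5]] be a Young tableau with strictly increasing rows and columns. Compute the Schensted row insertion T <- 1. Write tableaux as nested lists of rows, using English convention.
[[1, 5], [3]]

In row 1, 1 replaces 3 (the leftmost entry greater than 1); 3 is bumped to row 2. 3 starts a new row 2. The new tableau is [[1, 5], [3]].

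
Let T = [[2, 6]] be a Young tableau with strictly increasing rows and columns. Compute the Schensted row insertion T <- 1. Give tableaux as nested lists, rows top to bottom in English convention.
[[1, 6], [2]]

In row 1, 1 replaces 2 (the leftmost entry greater than 1); 2 is bumped to row 2. 2 starts a new row 2. The new tableau is [[1, 6], [2]].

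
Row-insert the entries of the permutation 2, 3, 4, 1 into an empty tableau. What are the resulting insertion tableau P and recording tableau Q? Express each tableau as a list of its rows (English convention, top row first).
Insert each entry of the permutation into P by Schensted row insertion, recording in Q the position of each new cell.

Insert 2: appended to row 1. P = [[2]].
Insert 3: appended to row 1. P = [[2, 3]].
Insert 4: appended to row 1. P = [[2, 3, 4]].
Insert 1: 1 bumps 2 from row 1; 2 starts row 2. P = [[1, 3, 4], [2]].

So P = [[1, 3, 4], [2]], Q = [[1, 2, 3], [4]].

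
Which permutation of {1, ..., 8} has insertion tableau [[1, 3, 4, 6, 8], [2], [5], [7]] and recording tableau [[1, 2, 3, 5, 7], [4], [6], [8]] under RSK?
2 3 7 5 6 4 8 1

Reverse the RSK construction: for i from n down to 1, find the cell of Q containing i, remove the entry at that cell from P, and reverse-bump it up through P; the value ejected from row 1 is w(i).

Step i=8: Q has 8 at row 4, column 1; remove 7 from row 4 of P and reverse-bump: 7 enters row 3 and ejects 5; 5 enters row 2 and ejects 2; 2 enters row 1 and ejects 1. So w(8) = 1. P is now [[2, 3, 4, 6, 8], [5], [7]].
Step i=7: Q has 7 at row 1, column 5; remove that cell from P, ejecting 8. So w(7) = 8. P is now [[2, 3, 4, 6], [5], [7]].
Step i=6: Q has 6 at row 3, column 1; remove 7 from row 3 of P and reverse-bump: 7 enters row 2 and ejects 5; 5 enters row 1 and ejects 4. So w(6) = 4. P is now [[2, 3, 5, 6], [7]].
Step i=5: Q has 5 at row 1, column 4; remove that cell from P, ejecting 6. So w(5) = 6. P is now [[2, 3, 5], [7]].
Step i=4: Q has 4 at row 2, column 1; remove 7 from row 2 of P and reverse-bump: 7 enters row 1 and ejects 5. So w(4) = 5. P is now [[2, 3, 7]].
Step i=3: Q has 3 at row 1, column 3; remove that cell from P, ejecting 7. So w(3) = 7. P is now [[2, 3]].
Step i=2: Q has 2 at row 1, column 2; remove that cell from P, ejecting 3. So w(2) = 3. P is now [[2]].
Step i=1: Q has 1 at row 1, column 1; remove that cell from P, ejecting 2. So w(1) = 2. P is now [].

So w = 2 3 7 5 6 4 8 1.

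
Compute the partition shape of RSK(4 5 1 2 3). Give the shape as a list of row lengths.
Row-insert each entry into an empty tableau.

After inserting 4: P = [[4]].
After inserting 5: P = [[4, 5]].
After inserting 1: P = [[1, 5], [4]].
After inserting 2: P = [[1, 2], [4, 5]].
After inserting 3: P = [[1, 2, 3], [4, 5]].

The final insertion tableau P = [[1, 2, 3], [4, 5]] has shape [3, 2].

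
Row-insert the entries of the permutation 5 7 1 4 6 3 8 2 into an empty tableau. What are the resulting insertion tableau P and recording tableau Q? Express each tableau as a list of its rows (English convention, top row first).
P = [[1, 2, 6, 8], [3, 7], [4], [5]], Q = [[1, 2, 5, 7], [3, 4], [6], [8]]

Insert each entry of the permutation into P by Schensted row insertion, recording in Q the position of each new cell.

Insert 5: appended to row 1. P = [[5]], Q = [[1]].
Insert 7: appended to row 1. P = [[5, 7]], Q = [[1, 2]].
Insert 1: 1 bumps 5 from row 1; 5 starts row 2. P = [[1, 7], [5]], Q = [[1, 2], [3]].
Insert 4: 4 bumps 7 from row 1; 7 appends to row 2. P = [[1, 4], [5, 7]], Q = [[1, 2], [3, 4]].
Insert 6: appended to row 1. P = [[1, 4, 6], [5, 7]], Q = [[1, 2, 5], [3, 4]].
Insert 3: 3 bumps 4 from row 1; 4 bumps 5 from row 2; 5 starts row 3. P = [[1, 3, 6], [4, 7], [5]], Q = [[1, 2, 5], [3, 4], [6]].
Insert 8: appended to row 1. P = [[1, 3, 6, 8], [4, 7], [5]], Q = [[1, 2, 5, 7], [3, 4], [6]].
Insert 2: 2 bumps 3 from row 1; 3 bumps 4 from row 2; 4 bumps 5 from row 3; 5 starts row 4. P = [[1, 2, 6, 8], [3, 7], [4], [5]], Q = [[1, 2, 5, 7], [3, 4], [6], [8]].

So P = [[1, 2, 6, 8], [3, 7], [4], [5]], Q = [[1, 2, 5, 7], [3, 4], [6], [8]].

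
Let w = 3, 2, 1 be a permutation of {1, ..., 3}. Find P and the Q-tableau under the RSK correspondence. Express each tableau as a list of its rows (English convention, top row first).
P = [[1], [2], [3]], Q = [[1], [2], [3]]

Insert each entry of the permutation into P by Schensted row insertion, recording in Q the position of each new cell.

Insert 3: appended to row 1. P = [[3]], Q = [[1]].
Insert 2: 2 bumps 3 from row 1; 3 starts row 2. P = [[2], [3]], Q = [[1], [2]].
Insert 1: 1 bumps 2 from row 1; 2 bumps 3 from row 2; 3 starts row 3. P = [[1], [2], [3]], Q = [[1], [2], [3]].

So P = [[1], [2], [3]], Q = [[1], [2], [3]].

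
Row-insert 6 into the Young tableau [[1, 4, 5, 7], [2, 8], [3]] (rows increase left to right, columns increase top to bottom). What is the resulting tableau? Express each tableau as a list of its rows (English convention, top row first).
[[1, 4, 5, 6], [2, 7], [3, 8]]

In row 1, 6 replaces 7 (the leftmost entry greater than 6); 7 is bumped to row 2. In row 2, 7 replaces 8 (the leftmost entry greater than 7); 8 is bumped to row 3. 8 is appended to row 3. The new tableau is [[1, 4, 5, 6], [2, 7], [3, 8]].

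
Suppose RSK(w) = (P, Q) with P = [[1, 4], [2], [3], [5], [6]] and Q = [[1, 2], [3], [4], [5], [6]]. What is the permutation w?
3 6 5 4 2 1

Reverse RSK: for i = n, n-1, ..., 1, locate i in Q, remove the corresponding corner cell from P, and reverse-bump its entry up through P; the value ejected from row 1 is w(i).

So w = 3 6 5 4 2 1.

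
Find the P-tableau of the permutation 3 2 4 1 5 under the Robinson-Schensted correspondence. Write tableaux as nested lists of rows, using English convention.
P = [[1, 4, 5], [2], [3]]

Insert 3: appended to row 1. P = [[3]].
Insert 2: 2 bumps 3 from row 1; 3 starts row 2. P = [[2], [3]].
Insert 4: appended to row 1. P = [[2, 4], [3]].
Insert 1: 1 bumps 2 from row 1; 2 bumps 3 from row 2; 3 starts row 3. P = [[1, 4], [2], [3]].
Insert 5: appended to row 1. P = [[1, 4, 5], [2], [3]].

So P = [[1, 4, 5], [2], [3]].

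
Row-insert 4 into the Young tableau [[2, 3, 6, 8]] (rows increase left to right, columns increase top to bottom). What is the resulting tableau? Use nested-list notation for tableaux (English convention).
In row 1, 4 replaces 6 (the leftmost entry greater than 4); 6 is bumped to row 2. 6 starts a new row 2. The new tableau is [[2, 3, 4, 8], [6]].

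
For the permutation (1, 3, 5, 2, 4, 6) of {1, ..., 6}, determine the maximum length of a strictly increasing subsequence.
4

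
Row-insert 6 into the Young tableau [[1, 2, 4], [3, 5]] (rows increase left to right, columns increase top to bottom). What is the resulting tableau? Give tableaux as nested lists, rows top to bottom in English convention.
[[1, 2, 4, 6], [3, 5]]

6 is larger than every entry of row 1, so it is appended to row 1. The new tableau is [[1, 2, 4, 6], [3, 5]].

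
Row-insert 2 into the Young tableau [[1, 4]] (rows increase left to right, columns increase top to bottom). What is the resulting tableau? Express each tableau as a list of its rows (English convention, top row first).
In row 1, 2 replaces 4 (the leftmost entry greater than 2); 4 is bumped to row 2. 4 starts a new row 2. The new tableau is [[1, 2], [4]].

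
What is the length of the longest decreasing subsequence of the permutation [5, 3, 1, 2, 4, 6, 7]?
3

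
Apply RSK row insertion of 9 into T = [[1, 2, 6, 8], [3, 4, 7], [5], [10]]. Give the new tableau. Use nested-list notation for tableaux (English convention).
[[1, 2, 6, 8, 9], [3, 4, 7], [5], [10]]

9 is larger than every entry of row 1, so it is appended to row 1. The new tableau is [[1, 2, 6, 8, 9], [3, 4, 7], [5], [10]].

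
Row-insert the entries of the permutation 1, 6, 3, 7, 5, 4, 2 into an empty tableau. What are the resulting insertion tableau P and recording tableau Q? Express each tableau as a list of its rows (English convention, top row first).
Insert each entry of the permutation into P by Schensted row insertion, recording in Q the position of each new cell.

Insert 1: appended to row 1. P = [[1]], Q = [[1]].
Insert 6: appended to row 1. P = [[1, 6]], Q = [[1, 2]].
Insert 3: 3 bumps 6 from row 1; 6 starts row 2. P = [[1, 3], [6]], Q = [[1, 2], [3]].
Insert 7: appended to row 1. P = [[1, 3, 7], [6]], Q = [[1, 2, 4], [3]].
Insert 5: 5 bumps 7 from row 1; 7 appends to row 2. P = [[1, 3, 5], [6, 7]], Q = [[1, 2, 4], [3, 5]].
Insert 4: 4 bumps 5 from row 1; 5 bumps 6 from row 2; 6 starts row 3. P = [[1, 3, 4], [5, 7], [6]], Q = [[1, 2, 4], [3, 5], [6]].
Insert 2: 2 bumps 3 from row 1; 3 bumps 5 from row 2; 5 bumps 6 from row 3; 6 starts row 4. P = [[1, 2, 4], [3, 7], [5], [6]], Q = [[1, 2, 4], [3, 5], [6], [7]].

So P = [[1, 2, 4], [3, 7], [5], [6]], Q = [[1, 2, 4], [3, 5], [6], [7]].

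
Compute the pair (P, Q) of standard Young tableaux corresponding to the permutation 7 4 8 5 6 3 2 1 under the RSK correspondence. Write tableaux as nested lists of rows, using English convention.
P = [[1, 5, 6], [2, 8], [3], [4], [7]], Q = [[1, 3, 5], [2, 4], [6], [7], [8]]

Insert each entry of the permutation into P by Schensted row insertion, recording in Q the position of each new cell.

Insert 7: appended to row 1. P = [[7]].
Insert 4: 4 bumps 7 from row 1; 7 starts row 2. P = [[4], [7]].
Insert 8: appended to row 1. P = [[4, 8], [7]].
Insert 5: 5 bumps 8 from row 1; 8 appends to row 2. P = [[4, 5], [7, 8]].
Insert 6: appended to row 1. P = [[4, 5, 6], [7, 8]].
Insert 3: 3 bumps 4 from row 1; 4 bumps 7 from row 2; 7 starts row 3. P = [[3, 5, 6], [4, 8], [7]].
Insert 2: 2 bumps 3 from row 1; 3 bumps 4 from row 2; 4 bumps 7 from row 3; 7 starts row 4. P = [[2, 5, 6], [3, 8], [4], [7]].
Insert 1: 1 bumps 2 from row 1; 2 bumps 3 from row 2; 3 bumps 4 from row 3; 4 bumps 7 from row 4; 7 starts row 5. P = [[1, 5, 6], [2, 8], [3], [4], [7]].

So P = [[1, 5, 6], [2, 8], [3], [4], [7]], Q = [[1, 3, 5], [2, 4], [6], [7], [8]].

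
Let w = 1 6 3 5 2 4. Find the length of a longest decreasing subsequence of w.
3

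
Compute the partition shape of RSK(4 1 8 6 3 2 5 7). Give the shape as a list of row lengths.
Row-insert each entry into an empty tableau.

After inserting 4: P = [[4]].
After inserting 1: P = [[1], [4]].
After inserting 8: P = [[1, 8], [4]].
After inserting 6: P = [[1, 6], [4, 8]].
After inserting 3: P = [[1, 3], [4, 6], [8]].
After inserting 2: P = [[1, 2], [3, 6], [4], [8]].
After inserting 5: P = [[1, 2, 5], [3, 6], [4], [8]].
After inserting 7: P = [[1, 2, 5, 7], [3, 6], [4], [8]].

The final insertion tableau P = [[1, 2, 5, 7], [3, 6], [4], [8]] has shape [4, 2, 1, 1].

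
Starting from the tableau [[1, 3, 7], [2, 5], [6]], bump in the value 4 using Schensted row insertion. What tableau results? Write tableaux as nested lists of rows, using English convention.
In row 1, 4 replaces 7 (the leftmost entry greater than 4); 7 is bumped to row 2. 7 is appended to row 2. The new tableau is [[1, 3, 4], [2, 5, 7], [6]].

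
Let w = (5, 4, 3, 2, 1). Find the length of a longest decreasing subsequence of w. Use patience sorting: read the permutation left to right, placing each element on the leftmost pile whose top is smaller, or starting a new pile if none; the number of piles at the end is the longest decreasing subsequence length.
5: new pile. tops = [5]
4: new pile. tops = [5, 4]
3: new pile. tops = [5, 4, 3]
2: new pile. tops = [5, 4, 3, 2]
1: new pile. tops = [5, 4, 3, 2, 1]

5 piles, so the longest decreasing subsequence has length 5.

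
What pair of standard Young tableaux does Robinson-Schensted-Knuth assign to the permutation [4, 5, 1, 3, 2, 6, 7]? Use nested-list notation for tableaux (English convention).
P = [[1, 2, 6, 7], [3, 5], [4]], Q = [[1, 2, 6, 7], [3, 4], [5]]

Insert each entry of the permutation into P by Schensted row insertion, recording in Q the position of each new cell.

Insert 4: appended to row 1. P = [[4]].
Insert 5: appended to row 1. P = [[4, 5]].
Insert 1: 1 bumps 4 from row 1; 4 starts row 2. P = [[1, 5], [4]].
Insert 3: 3 bumps 5 from row 1; 5 appends to row 2. P = [[1, 3], [4, 5]].
Insert 2: 2 bumps 3 from row 1; 3 bumps 4 from row 2; 4 starts row 3. P = [[1, 2], [3, 5], [4]].
Insert 6: appended to row 1. P = [[1, 2, 6], [3, 5], [4]].
Insert 7: appended to row 1. P = [[1, 2, 6, 7], [3, 5], [4]].

So P = [[1, 2, 6, 7], [3, 5], [4]], Q = [[1, 2, 6, 7], [3, 4], [5]].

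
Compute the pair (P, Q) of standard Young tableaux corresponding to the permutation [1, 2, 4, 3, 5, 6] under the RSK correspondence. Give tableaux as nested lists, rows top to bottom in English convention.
Insert each entry of the permutation into P by Schensted row insertion, recording in Q the position of each new cell.

Insert 1: appended to row 1. P = [[1]], Q = [[1]].
Insert 2: appended to row 1. P = [[1, 2]], Q = [[1, 2]].
Insert 4: appended to row 1. P = [[1, 2, 4]], Q = [[1, 2, 3]].
Insert 3: 3 bumps 4 from row 1; 4 starts row 2. P = [[1, 2, 3], [4]], Q = [[1, 2, 3], [4]].
Insert 5: appended to row 1. P = [[1, 2, 3, 5], [4]], Q = [[1, 2, 3, 5], [4]].
Insert 6: appended to row 1. P = [[1, 2, 3, 5, 6], [4]], Q = [[1, 2, 3, 5, 6], [4]].

So P = [[1, 2, 3, 5, 6], [4]], Q = [[1, 2, 3, 5, 6], [4]].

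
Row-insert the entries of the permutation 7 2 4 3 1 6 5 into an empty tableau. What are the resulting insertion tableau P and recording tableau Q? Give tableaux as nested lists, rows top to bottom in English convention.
Insert each entry of the permutation into P by Schensted row insertion, recording in Q the position of each new cell.

After inserting 7: P = [[7]].
After inserting 2: P = [[2], [7]].
After inserting 4: P = [[2, 4], [7]].
After inserting 3: P = [[2, 3], [4], [7]].
After inserting 1: P = [[1, 3], [2], [4], [7]].
After inserting 6: P = [[1, 3, 6], [2], [4], [7]].
After inserting 5: P = [[1, 3, 5], [2, 6], [4], [7]].

So P = [[1, 3, 5], [2, 6], [4], [7]], Q = [[1, 3, 6], [2, 7], [4], [5]].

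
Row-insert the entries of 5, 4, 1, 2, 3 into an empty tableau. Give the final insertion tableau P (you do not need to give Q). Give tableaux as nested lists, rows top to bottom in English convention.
After inserting 5: P = [[5]].
After inserting 4: P = [[4], [5]].
After inserting 1: P = [[1], [4], [5]].
After inserting 2: P = [[1, 2], [4], [5]].
After inserting 3: P = [[1, 2, 3], [4], [5]].

So P = [[1, 2, 3], [4], [5]].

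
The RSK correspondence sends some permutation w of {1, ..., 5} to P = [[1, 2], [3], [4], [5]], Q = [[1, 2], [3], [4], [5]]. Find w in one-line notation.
Reverse the RSK construction: for i from n down to 1, find the cell of Q containing i, remove the entry at that cell from P, and reverse-bump it up through P; the value ejected from row 1 is w(i).

Step i=5: Q has 5 at row 4, column 1; remove 5 from row 4 of P and reverse-bump: 5 enters row 3 and ejects 4; 4 enters row 2 and ejects 3; 3 enters row 1 and ejects 2. So w(5) = 2. P is now [[1, 3], [4], [5]].
Step i=4: Q has 4 at row 3, column 1; remove 5 from row 3 of P and reverse-bump: 5 enters row 2 and ejects 4; 4 enters row 1 and ejects 3. So w(4) = 3. P is now [[1, 4], [5]].
Step i=3: Q has 3 at row 2, column 1; remove 5 from row 2 of P and reverse-bump: 5 enters row 1 and ejects 4. So w(3) = 4. P is now [[1, 5]].
Step i=2: Q has 2 at row 1, column 2; remove that cell from P, ejecting 5. So w(2) = 5. P is now [[1]].
Step i=1: Q has 1 at row 1, column 1; remove that cell from P, ejecting 1. So w(1) = 1. P is now [].

So w = 1 5 4 3 2.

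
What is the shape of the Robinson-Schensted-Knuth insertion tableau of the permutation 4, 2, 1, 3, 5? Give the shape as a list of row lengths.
Row-insert each entry into an empty tableau.

After inserting 4: P = [[4]].
After inserting 2: P = [[2], [4]].
After inserting 1: P = [[1], [2], [4]].
After inserting 3: P = [[1, 3], [2], [4]].
After inserting 5: P = [[1, 3, 5], [2], [4]].

The final insertion tableau P = [[1, 3, 5], [2], [4]] has shape [3, 1, 1].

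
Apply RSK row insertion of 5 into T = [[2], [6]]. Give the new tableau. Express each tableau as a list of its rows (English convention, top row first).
5 is larger than every entry of row 1, so it is appended to row 1. The new tableau is [[2, 5], [6]].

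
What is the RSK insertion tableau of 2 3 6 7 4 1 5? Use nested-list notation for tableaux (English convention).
Insert 2: appended to row 1. P = [[2]].
Insert 3: appended to row 1. P = [[2, 3]].
Insert 6: appended to row 1. P = [[2, 3, 6]].
Insert 7: appended to row 1. P = [[2, 3, 6, 7]].
Insert 4: 4 bumps 6 from row 1; 6 starts row 2. P = [[2, 3, 4, 7], [6]].
Insert 1: 1 bumps 2 from row 1; 2 bumps 6 from row 2; 6 starts row 3. P = [[1, 3, 4, 7], [2], [6]].
Insert 5: 5 bumps 7 from row 1; 7 appends to row 2. P = [[1, 3, 4, 5], [2, 7], [6]].

So P = [[1, 3, 4, 5], [2, 7], [6]].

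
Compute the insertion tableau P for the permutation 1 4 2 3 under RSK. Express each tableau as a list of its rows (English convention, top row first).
P = [[1, 2, 3], [4]]

Insert 1: appended to row 1. P = [[1]].
Insert 4: appended to row 1. P = [[1, 4]].
Insert 2: 2 bumps 4 from row 1; 4 starts row 2. P = [[1, 2], [4]].
Insert 3: appended to row 1. P = [[1, 2, 3], [4]].

So P = [[1, 2, 3], [4]].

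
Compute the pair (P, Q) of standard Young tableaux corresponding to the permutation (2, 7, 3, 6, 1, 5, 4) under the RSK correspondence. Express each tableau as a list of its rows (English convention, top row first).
P = [[1, 3, 4], [2, 5], [6], [7]], Q = [[1, 2, 4], [3, 6], [5], [7]]

Insert each entry of the permutation into P by Schensted row insertion, recording in Q the position of each new cell.

Insert 2: appended to row 1. P = [[2]].
Insert 7: appended to row 1. P = [[2, 7]].
Insert 3: 3 bumps 7 from row 1; 7 starts row 2. P = [[2, 3], [7]].
Insert 6: appended to row 1. P = [[2, 3, 6], [7]].
Insert 1: 1 bumps 2 from row 1; 2 bumps 7 from row 2; 7 starts row 3. P = [[1, 3, 6], [2], [7]].
Insert 5: 5 bumps 6 from row 1; 6 appends to row 2. P = [[1, 3, 5], [2, 6], [7]].
Insert 4: 4 bumps 5 from row 1; 5 bumps 6 from row 2; 6 bumps 7 from row 3; 7 starts row 4. P = [[1, 3, 4], [2, 5], [6], [7]].

So P = [[1, 3, 4], [2, 5], [6], [7]], Q = [[1, 2, 4], [3, 6], [5], [7]].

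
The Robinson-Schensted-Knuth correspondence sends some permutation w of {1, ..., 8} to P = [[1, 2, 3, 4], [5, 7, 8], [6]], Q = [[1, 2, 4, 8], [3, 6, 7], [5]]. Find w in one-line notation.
6 7 5 8 1 2 3 4

Reverse RSK: for i = n, n-1, ..., 1, locate i in Q, remove the corresponding corner cell from P, and reverse-bump its entry up through P; the value ejected from row 1 is w(i).

So w = 6 7 5 8 1 2 3 4.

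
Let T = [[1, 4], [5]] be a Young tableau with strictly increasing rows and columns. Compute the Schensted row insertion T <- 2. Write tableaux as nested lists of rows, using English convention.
In row 1, 2 replaces 4 (the leftmost entry greater than 2); 4 is bumped to row 2. In row 2, 4 replaces 5 (the leftmost entry greater than 4); 5 is bumped to row 3. 5 starts a new row 3. The new tableau is [[1, 2], [4], [5]].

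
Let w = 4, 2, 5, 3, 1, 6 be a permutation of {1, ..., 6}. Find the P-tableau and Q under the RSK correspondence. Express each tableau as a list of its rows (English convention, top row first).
P = [[1, 3, 6], [2, 5], [4]], Q = [[1, 3, 6], [2, 4], [5]]

Insert each entry of the permutation into P by Schensted row insertion, recording in Q the position of each new cell.

After inserting 4: P = [[4]].
After inserting 2: P = [[2], [4]].
After inserting 5: P = [[2, 5], [4]].
After inserting 3: P = [[2, 3], [4, 5]].
After inserting 1: P = [[1, 3], [2, 5], [4]].
After inserting 6: P = [[1, 3, 6], [2, 5], [4]].

So P = [[1, 3, 6], [2, 5], [4]], Q = [[1, 3, 6], [2, 4], [5]].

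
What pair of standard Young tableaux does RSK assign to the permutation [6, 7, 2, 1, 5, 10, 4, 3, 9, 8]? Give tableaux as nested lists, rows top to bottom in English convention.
P = [[1, 3, 8], [2, 4, 9], [5, 7, 10], [6]], Q = [[1, 2, 6], [3, 5, 9], [4, 7, 10], [8]]

Insert each entry of the permutation into P by Schensted row insertion, recording in Q the position of each new cell.

Insert 6: appended to row 1. P = [[6]].
Insert 7: appended to row 1. P = [[6, 7]].
Insert 2: 2 bumps 6 from row 1; 6 starts row 2. P = [[2, 7], [6]].
Insert 1: 1 bumps 2 from row 1; 2 bumps 6 from row 2; 6 starts row 3. P = [[1, 7], [2], [6]].
Insert 5: 5 bumps 7 from row 1; 7 appends to row 2. P = [[1, 5], [2, 7], [6]].
Insert 10: appended to row 1. P = [[1, 5, 10], [2, 7], [6]].
Insert 4: 4 bumps 5 from row 1; 5 bumps 7 from row 2; 7 appends to row 3. P = [[1, 4, 10], [2, 5], [6, 7]].
Insert 3: 3 bumps 4 from row 1; 4 bumps 5 from row 2; 5 bumps 6 from row 3; 6 starts row 4. P = [[1, 3, 10], [2, 4], [5, 7], [6]].
Insert 9: 9 bumps 10 from row 1; 10 appends to row 2. P = [[1, 3, 9], [2, 4, 10], [5, 7], [6]].
Insert 8: 8 bumps 9 from row 1; 9 bumps 10 from row 2; 10 appends to row 3. P = [[1, 3, 8], [2, 4, 9], [5, 7, 10], [6]].

So P = [[1, 3, 8], [2, 4, 9], [5, 7, 10], [6]], Q = [[1, 2, 6], [3, 5, 9], [4, 7, 10], [8]].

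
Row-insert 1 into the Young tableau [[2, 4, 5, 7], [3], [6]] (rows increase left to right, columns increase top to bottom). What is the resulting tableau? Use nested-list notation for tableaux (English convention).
[[1, 4, 5, 7], [2], [3], [6]]

In row 1, 1 replaces 2 (the leftmost entry greater than 1); 2 is bumped to row 2. In row 2, 2 replaces 3 (the leftmost entry greater than 2); 3 is bumped to row 3. In row 3, 3 replaces 6 (the leftmost entry greater than 3); 6 is bumped to row 4. 6 starts a new row 4. The new tableau is [[1, 4, 5, 7], [2], [3], [6]].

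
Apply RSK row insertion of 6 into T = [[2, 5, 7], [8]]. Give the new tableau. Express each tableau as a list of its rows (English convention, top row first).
[[2, 5, 6], [7], [8]]

In row 1, 6 replaces 7 (the leftmost entry greater than 6); 7 is bumped to row 2. In row 2, 7 replaces 8 (the leftmost entry greater than 7); 8 is bumped to row 3. 8 starts a new row 3. The new tableau is [[2, 5, 6], [7], [8]].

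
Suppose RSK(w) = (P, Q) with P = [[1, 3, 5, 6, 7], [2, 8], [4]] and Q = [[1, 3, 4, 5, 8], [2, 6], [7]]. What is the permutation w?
4 2 3 5 8 6 1 7

Reverse the RSK construction: for i from n down to 1, find the cell of Q containing i, remove the entry at that cell from P, and reverse-bump it up through P; the value ejected from row 1 is w(i).

Step i=8: Q has 8 at row 1, column 5; remove that cell from P, ejecting 7. So w(8) = 7. P is now [[1, 3, 5, 6], [2, 8], [4]].
Step i=7: Q has 7 at row 3, column 1; remove 4 from row 3 of P and reverse-bump: 4 enters row 2 and ejects 2; 2 enters row 1 and ejects 1. So w(7) = 1. P is now [[2, 3, 5, 6], [4, 8]].
Step i=6: Q has 6 at row 2, column 2; remove 8 from row 2 of P and reverse-bump: 8 enters row 1 and ejects 6. So w(6) = 6. P is now [[2, 3, 5, 8], [4]].
Step i=5: Q has 5 at row 1, column 4; remove that cell from P, ejecting 8. So w(5) = 8. P is now [[2, 3, 5], [4]].
Step i=4: Q has 4 at row 1, column 3; remove that cell from P, ejecting 5. So w(4) = 5. P is now [[2, 3], [4]].
Step i=3: Q has 3 at row 1, column 2; remove that cell from P, ejecting 3. So w(3) = 3. P is now [[2], [4]].
Step i=2: Q has 2 at row 2, column 1; remove 4 from row 2 of P and reverse-bump: 4 enters row 1 and ejects 2. So w(2) = 2. P is now [[4]].
Step i=1: Q has 1 at row 1, column 1; remove that cell from P, ejecting 4. So w(1) = 4. P is now [].

So w = 4 2 3 5 8 6 1 7.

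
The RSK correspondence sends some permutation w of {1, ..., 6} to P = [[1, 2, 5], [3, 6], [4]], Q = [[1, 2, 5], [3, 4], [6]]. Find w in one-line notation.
Reverse RSK: for i = n, n-1, ..., 1, locate i in Q, remove the corresponding corner cell from P, and reverse-bump its entry up through P; the value ejected from row 1 is w(i).

So w = 4 6 1 3 5 2.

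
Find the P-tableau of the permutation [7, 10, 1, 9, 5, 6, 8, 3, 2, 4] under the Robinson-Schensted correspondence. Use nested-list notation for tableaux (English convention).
Insert 7: appended to row 1. P = [[7]].
Insert 10: appended to row 1. P = [[7, 10]].
Insert 1: 1 bumps 7 from row 1; 7 starts row 2. P = [[1, 10], [7]].
Insert 9: 9 bumps 10 from row 1; 10 appends to row 2. P = [[1, 9], [7, 10]].
Insert 5: 5 bumps 9 from row 1; 9 bumps 10 from row 2; 10 starts row 3. P = [[1, 5], [7, 9], [10]].
Insert 6: appended to row 1. P = [[1, 5, 6], [7, 9], [10]].
Insert 8: appended to row 1. P = [[1, 5, 6, 8], [7, 9], [10]].
Insert 3: 3 bumps 5 from row 1; 5 bumps 7 from row 2; 7 bumps 10 from row 3; 10 starts row 4. P = [[1, 3, 6, 8], [5, 9], [7], [10]].
Insert 2: 2 bumps 3 from row 1; 3 bumps 5 from row 2; 5 bumps 7 from row 3; 7 bumps 10 from row 4; 10 starts row 5. P = [[1, 2, 6, 8], [3, 9], [5], [7], [10]].
Insert 4: 4 bumps 6 from row 1; 6 bumps 9 from row 2; 9 appends to row 3. P = [[1, 2, 4, 8], [3, 6], [5, 9], [7], [10]].

So P = [[1, 2, 4, 8], [3, 6], [5, 9], [7], [10]].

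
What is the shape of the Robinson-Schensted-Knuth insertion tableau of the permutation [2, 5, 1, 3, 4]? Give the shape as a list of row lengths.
Row-insert each entry into an empty tableau.

After inserting 2: P = [[2]].
After inserting 5: P = [[2, 5]].
After inserting 1: P = [[1, 5], [2]].
After inserting 3: P = [[1, 3], [2, 5]].
After inserting 4: P = [[1, 3, 4], [2, 5]].

The final insertion tableau P = [[1, 3, 4], [2, 5]] has shape [3, 2].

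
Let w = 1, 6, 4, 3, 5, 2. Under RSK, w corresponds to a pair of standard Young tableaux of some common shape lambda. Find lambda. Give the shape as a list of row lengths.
[3, 1, 1, 1]

RSK row insertion gives P = [[1, 2, 5], [3], [4], [6]], which has shape [3, 1, 1, 1].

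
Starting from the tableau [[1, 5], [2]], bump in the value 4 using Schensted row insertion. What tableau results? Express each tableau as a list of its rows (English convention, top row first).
[[1, 4], [2, 5]]

In row 1, 4 replaces 5 (the leftmost entry greater than 4); 5 is bumped to row 2. 5 is appended to row 2. The new tableau is [[1, 4], [2, 5]].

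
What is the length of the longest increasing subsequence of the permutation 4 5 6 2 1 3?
3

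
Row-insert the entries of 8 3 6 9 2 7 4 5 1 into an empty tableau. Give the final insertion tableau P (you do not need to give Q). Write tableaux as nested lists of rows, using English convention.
P = [[1, 4, 5], [2, 6, 7], [3, 9], [8]]

Insert 8: appended to row 1. P = [[8]].
Insert 3: 3 bumps 8 from row 1; 8 starts row 2. P = [[3], [8]].
Insert 6: appended to row 1. P = [[3, 6], [8]].
Insert 9: appended to row 1. P = [[3, 6, 9], [8]].
Insert 2: 2 bumps 3 from row 1; 3 bumps 8 from row 2; 8 starts row 3. P = [[2, 6, 9], [3], [8]].
Insert 7: 7 bumps 9 from row 1; 9 appends to row 2. P = [[2, 6, 7], [3, 9], [8]].
Insert 4: 4 bumps 6 from row 1; 6 bumps 9 from row 2; 9 appends to row 3. P = [[2, 4, 7], [3, 6], [8, 9]].
Insert 5: 5 bumps 7 from row 1; 7 appends to row 2. P = [[2, 4, 5], [3, 6, 7], [8, 9]].
Insert 1: 1 bumps 2 from row 1; 2 bumps 3 from row 2; 3 bumps 8 from row 3; 8 starts row 4. P = [[1, 4, 5], [2, 6, 7], [3, 9], [8]].

So P = [[1, 4, 5], [2, 6, 7], [3, 9], [8]].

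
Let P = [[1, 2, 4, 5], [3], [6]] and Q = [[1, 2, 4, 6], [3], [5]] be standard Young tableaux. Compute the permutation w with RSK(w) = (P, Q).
Reverse RSK: for i = n, n-1, ..., 1, locate i in Q, remove the corresponding corner cell from P, and reverse-bump its entry up through P; the value ejected from row 1 is w(i).

So w = 1 6 3 4 2 5.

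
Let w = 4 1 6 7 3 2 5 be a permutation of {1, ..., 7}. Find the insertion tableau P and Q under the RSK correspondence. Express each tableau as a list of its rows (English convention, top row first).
Insert each entry of the permutation into P by Schensted row insertion, recording in Q the position of each new cell.

Insert 4: appended to row 1. P = [[4]].
Insert 1: 1 bumps 4 from row 1; 4 starts row 2. P = [[1], [4]].
Insert 6: appended to row 1. P = [[1, 6], [4]].
Insert 7: appended to row 1. P = [[1, 6, 7], [4]].
Insert 3: 3 bumps 6 from row 1; 6 appends to row 2. P = [[1, 3, 7], [4, 6]].
Insert 2: 2 bumps 3 from row 1; 3 bumps 4 from row 2; 4 starts row 3. P = [[1, 2, 7], [3, 6], [4]].
Insert 5: 5 bumps 7 from row 1; 7 appends to row 2. P = [[1, 2, 5], [3, 6, 7], [4]].

So P = [[1, 2, 5], [3, 6, 7], [4]], Q = [[1, 3, 4], [2, 5, 7], [6]].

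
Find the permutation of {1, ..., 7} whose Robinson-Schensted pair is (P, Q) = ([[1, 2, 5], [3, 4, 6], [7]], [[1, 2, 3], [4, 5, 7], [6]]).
3 4 7 1 6 2 5

Reverse the RSK construction: for i from n down to 1, find the cell of Q containing i, remove the entry at that cell from P, and reverse-bump it up through P; the value ejected from row 1 is w(i).

Step i=7: Q has 7 at row 2, column 3; remove 6 from row 2 of P and reverse-bump: 6 enters row 1 and ejects 5. So w(7) = 5. P is now [[1, 2, 6], [3, 4], [7]].
Step i=6: Q has 6 at row 3, column 1; remove 7 from row 3 of P and reverse-bump: 7 enters row 2 and ejects 4; 4 enters row 1 and ejects 2. So w(6) = 2. P is now [[1, 4, 6], [3, 7]].
Step i=5: Q has 5 at row 2, column 2; remove 7 from row 2 of P and reverse-bump: 7 enters row 1 and ejects 6. So w(5) = 6. P is now [[1, 4, 7], [3]].
Step i=4: Q has 4 at row 2, column 1; remove 3 from row 2 of P and reverse-bump: 3 enters row 1 and ejects 1. So w(4) = 1. P is now [[3, 4, 7]].
Step i=3: Q has 3 at row 1, column 3; remove that cell from P, ejecting 7. So w(3) = 7. P is now [[3, 4]].
Step i=2: Q has 2 at row 1, column 2; remove that cell from P, ejecting 4. So w(2) = 4. P is now [[3]].
Step i=1: Q has 1 at row 1, column 1; remove that cell from P, ejecting 3. So w(1) = 3. P is now [].

So w = 3 4 7 1 6 2 5.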